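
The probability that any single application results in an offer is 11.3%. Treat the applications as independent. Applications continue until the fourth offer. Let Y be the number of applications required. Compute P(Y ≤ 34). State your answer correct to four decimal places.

Finishing within 34 applications ⇔ at least 4 successes in the first 34. With X ~ Binomial(34, 0.113), P(Y ≤ 34) = 1 − P(X ≤ 3).
  k=0: C(34,0)·0.113^0·0.887^34 = 0.016959
  k=1: C(34,1)·0.113^1·0.887^33 = 0.073458
  k=2: C(34,2)·0.113^2·0.887^32 = 0.154410
  k=3: C(34,3)·0.113^3·0.887^31 = 0.209826
1 − 0.454653 = 0.545347

0.5453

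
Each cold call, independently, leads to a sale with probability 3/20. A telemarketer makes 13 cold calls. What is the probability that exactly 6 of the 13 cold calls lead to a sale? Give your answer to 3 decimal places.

X ~ Binomial(n=13, p=0.15).
P(X=6) = C(13,6) · p^6 · (1−p)^7
= 1716 · 1.1391e-05 · 0.32058 = 0.00627

0.006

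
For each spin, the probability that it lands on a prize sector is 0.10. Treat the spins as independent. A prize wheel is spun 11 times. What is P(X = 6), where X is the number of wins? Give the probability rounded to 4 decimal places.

0.0003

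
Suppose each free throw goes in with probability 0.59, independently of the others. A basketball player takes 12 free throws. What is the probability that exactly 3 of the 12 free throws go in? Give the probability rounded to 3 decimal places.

X ~ Binomial(n=12, p=0.59).
P(X=3) = C(12,3) · p^3 · (1−p)^9
= 220 · 0.20538 · 0.00032738 = 0.01479

0.015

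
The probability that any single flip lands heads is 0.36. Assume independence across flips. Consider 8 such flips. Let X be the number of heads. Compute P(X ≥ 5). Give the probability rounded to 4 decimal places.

X ~ Binomial(8, 0.36); P(X ≥ 5) = Σ C(8,k) p^k (1−p)^(8−k) over k:
  k=5: C(8,5)·0.36^5·0.64^3 = 0.088765
  k=6: C(8,6)·0.36^6·0.64^2 = 0.024965
  k=7: C(8,7)·0.36^7·0.64^1 = 0.004012
  k=8: C(8,8)·0.36^8·0.64^0 = 0.000282
Total = 0.118024

0.1180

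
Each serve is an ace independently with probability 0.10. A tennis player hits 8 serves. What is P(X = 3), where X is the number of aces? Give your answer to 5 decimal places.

X ~ Binomial(n=8, p=0.10).
P(X=3) = C(8,3) · p^3 · (1−p)^5
= 56 · 0.001 · 0.59049 = 0.0330674

0.03307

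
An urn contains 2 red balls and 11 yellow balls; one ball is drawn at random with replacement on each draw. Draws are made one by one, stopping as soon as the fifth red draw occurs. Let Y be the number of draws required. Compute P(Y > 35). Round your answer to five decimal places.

0.35704

Needing more than 35 draws ⇔ fewer than 5 successes in the first 35. With X ~ Binomial(35, 0.153846), P(Y > 35) = P(X ≤ 4).
  k=0: C(35,0)·0.153846^0·0.846154^35 = 0.0028889
  k=1: C(35,1)·0.153846^1·0.846154^34 = 0.0183837
  k=2: C(35,2)·0.153846^2·0.846154^33 = 0.0568222
  k=3: C(35,3)·0.153846^3·0.846154^32 = 0.1136445
  k=4: C(35,4)·0.153846^4·0.846154^31 = 0.1653010
P(X ≤ 4) = 0.3570402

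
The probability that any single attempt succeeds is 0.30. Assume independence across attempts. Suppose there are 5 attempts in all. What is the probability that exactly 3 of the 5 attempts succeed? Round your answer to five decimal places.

X ~ Binomial(n=5, p=0.30).
P(X=3) = C(5,3) · p^3 · (1−p)^2
= 10 · 0.027 · 0.49 = 0.1323000

0.13230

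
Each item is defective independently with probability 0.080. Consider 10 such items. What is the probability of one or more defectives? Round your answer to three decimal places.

0.566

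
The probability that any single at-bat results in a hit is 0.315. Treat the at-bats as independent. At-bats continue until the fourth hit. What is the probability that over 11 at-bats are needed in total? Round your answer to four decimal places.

Needing more than 11 at-bats ⇔ fewer than 4 successes in the first 11. With X ~ Binomial(11, 0.315), P(Y > 11) = P(X ≤ 3).
  k=0: C(11,0)·0.315^0·0.685^11 = 0.015581
  k=1: C(11,1)·0.315^1·0.685^10 = 0.078815
  k=2: C(11,2)·0.315^2·0.685^9 = 0.181217
  k=3: C(11,3)·0.315^3·0.685^8 = 0.250000
P(X ≤ 3) = 0.525613

0.5256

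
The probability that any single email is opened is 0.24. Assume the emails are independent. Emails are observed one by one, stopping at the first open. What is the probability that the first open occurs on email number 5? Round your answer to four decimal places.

Geometric (trials to first success), p = 0.24.
P(Y = 5) = (1−p)^4 · p = 0.33362 · 0.24 = 0.080069

0.0801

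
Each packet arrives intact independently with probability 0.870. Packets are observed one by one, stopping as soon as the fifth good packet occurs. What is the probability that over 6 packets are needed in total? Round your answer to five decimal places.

0.17761

Needing more than 6 packets ⇔ fewer than 5 successes in the first 6. With X ~ Binomial(6, 0.87), P(Y > 6) = P(X ≤ 4).
  k=0: C(6,0)·0.87^0·0.13^6 = 0.0000048
  k=1: C(6,1)·0.87^1·0.13^5 = 0.0001938
  k=2: C(6,2)·0.87^2·0.13^4 = 0.0032427
  k=3: C(6,3)·0.87^3·0.13^3 = 0.0289346
  k=4: C(6,4)·0.87^4·0.13^2 = 0.1452295
P(X ≤ 4) = 0.1776055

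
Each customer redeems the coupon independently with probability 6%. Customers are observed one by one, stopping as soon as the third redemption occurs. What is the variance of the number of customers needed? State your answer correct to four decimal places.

Y = total customers until the third success; negative binomial with r=3, p=0.06.
Var(Y) = r(1−p)/p² = 3·0.94 / 0.06² = 783.333333

783.3333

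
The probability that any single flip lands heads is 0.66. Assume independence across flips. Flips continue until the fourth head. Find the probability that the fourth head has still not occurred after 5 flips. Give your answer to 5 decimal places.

Needing more than 5 flips ⇔ fewer than 4 successes in the first 5. With X ~ Binomial(5, 0.66), P(Y > 5) = P(X ≤ 3).
  k=0: C(5,0)·0.66^0·0.34^5 = 0.0045435
  k=1: C(5,1)·0.66^1·0.34^4 = 0.0440991
  k=2: C(5,2)·0.66^2·0.34^3 = 0.1712082
  k=3: C(5,3)·0.66^3·0.34^2 = 0.3323454
P(X ≤ 3) = 0.5521962

0.55220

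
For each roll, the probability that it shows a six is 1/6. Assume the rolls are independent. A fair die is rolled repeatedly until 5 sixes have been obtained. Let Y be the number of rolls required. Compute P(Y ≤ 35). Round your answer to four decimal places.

0.7157

Finishing within 35 rolls ⇔ at least 5 successes in the first 35. With X ~ Binomial(35, 0.166667), P(Y ≤ 35) = 1 − P(X ≤ 4).
  k=0: C(35,0)·0.166667^0·0.833333^35 = 0.001693
  k=1: C(35,1)·0.166667^1·0.833333^34 = 0.011851
  k=2: C(35,2)·0.166667^2·0.833333^33 = 0.040293
  k=3: C(35,3)·0.166667^3·0.833333^32 = 0.088645
  k=4: C(35,4)·0.166667^4·0.833333^31 = 0.141833
1 − 0.284315 = 0.715685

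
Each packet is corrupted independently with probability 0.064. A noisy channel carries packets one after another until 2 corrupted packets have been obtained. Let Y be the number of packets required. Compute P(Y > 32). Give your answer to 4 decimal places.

Needing more than 32 packets ⇔ fewer than 2 successes in the first 32. With X ~ Binomial(32, 0.064), P(Y > 32) = P(X ≤ 1).
  k=0: C(32,0)·0.064^0·0.936^32 = 0.120456
  k=1: C(32,1)·0.064^1·0.936^31 = 0.263561
P(X ≤ 1) = 0.384017

0.3840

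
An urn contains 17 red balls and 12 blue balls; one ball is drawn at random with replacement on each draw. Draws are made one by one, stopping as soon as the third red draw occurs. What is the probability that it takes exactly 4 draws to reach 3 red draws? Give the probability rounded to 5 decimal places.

0.25007

Y = trial on which the third success occurs; negative binomial, r=3, p=0.586207.
P(Y=4) = C(3,2) · p^3 · (1−p)^1
= 3 · 0.20144 · 0.41379 = 0.2500675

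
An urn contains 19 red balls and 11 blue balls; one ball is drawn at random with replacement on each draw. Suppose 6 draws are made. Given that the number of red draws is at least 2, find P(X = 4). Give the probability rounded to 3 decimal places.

0.334

X ~ Binomial(6, 0.633333). Want P(X=4 | X≥2) = P(X=4) / P(X≥2).
P(X=4) = C(6,4)·0.633333^4·0.366667^2 = 0.32446
P(X≥2) = 1 − 0.00243 − 0.02518 = 0.97238
Ratio = 0.32446 / 0.97238 = 0.33368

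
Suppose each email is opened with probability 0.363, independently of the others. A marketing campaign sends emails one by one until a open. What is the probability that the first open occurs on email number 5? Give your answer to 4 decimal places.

Geometric (trials to first success), p = 0.363.
P(Y = 5) = (1−p)^4 · p = 0.16465 · 0.363 = 0.059767

0.0598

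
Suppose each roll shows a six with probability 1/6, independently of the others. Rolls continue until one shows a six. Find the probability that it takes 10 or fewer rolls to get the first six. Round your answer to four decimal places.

0.8385

Y = number of rolls to the first success; geometric, p = 0.166667.
P(Y ≤ 10) = 1 − (1−p)^10 = 1 − 0.161506 = 0.838494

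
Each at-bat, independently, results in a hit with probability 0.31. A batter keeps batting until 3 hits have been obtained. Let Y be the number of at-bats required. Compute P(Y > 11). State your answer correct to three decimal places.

0.288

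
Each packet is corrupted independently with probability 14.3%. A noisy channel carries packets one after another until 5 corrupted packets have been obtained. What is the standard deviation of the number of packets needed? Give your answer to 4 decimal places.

Y = total packets until the fifth success; negative binomial with r=5, p=0.143.
SD(Y) = √[r(1−p)/p²] = √(209.545699) = 14.475693

14.4757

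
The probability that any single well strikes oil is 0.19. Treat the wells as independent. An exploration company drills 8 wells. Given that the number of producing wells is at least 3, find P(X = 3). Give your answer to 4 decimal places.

0.7379

X ~ Binomial(8, 0.19). Want P(X=3 | X≥3) = P(X=3) / P(X≥3).
P(X=3) = C(8,3)·0.19^3·0.81^5 = 0.133929
P(X≥3) = 1 − 0.185302 − 0.347727 − 0.285480 = 0.181491
Ratio = 0.133929 / 0.181491 = 0.737936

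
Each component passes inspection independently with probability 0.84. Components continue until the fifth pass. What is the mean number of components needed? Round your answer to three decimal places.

5.952

Y = total components until the fifth success; negative binomial with r=5, p=0.84.
E[Y] = r / p = 5 / 0.84 = 5.95238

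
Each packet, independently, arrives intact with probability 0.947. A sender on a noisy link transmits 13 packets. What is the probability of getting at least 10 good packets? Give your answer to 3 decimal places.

0.996

X ~ Binomial(13, 0.947); P(X ≥ 10) = Σ C(13,k) p^k (1−p)^(13−k) over k:
  k=10: C(13,10)·0.947^10·0.053^3 = 0.02470
  k=11: C(13,11)·0.947^11·0.053^2 = 0.12036
  k=12: C(13,12)·0.947^12·0.053^1 = 0.35844
  k=13: C(13,13)·0.947^13·0.053^0 = 0.49266
Total = 0.99617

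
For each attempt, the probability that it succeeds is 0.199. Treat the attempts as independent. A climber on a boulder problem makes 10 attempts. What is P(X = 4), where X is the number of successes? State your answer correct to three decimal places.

0.087

X ~ Binomial(n=10, p=0.199).
P(X=4) = C(10,4) · p^4 · (1−p)^6
= 210 · 0.0015682 · 0.26412 = 0.08698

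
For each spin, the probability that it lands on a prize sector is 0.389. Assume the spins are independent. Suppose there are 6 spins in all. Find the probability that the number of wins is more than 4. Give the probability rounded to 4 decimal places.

X ~ Binomial(6, 0.389); P(X ≥ 5) = Σ C(6,k) p^k (1−p)^(6−k) over k:
  k=5: C(6,5)·0.389^5·0.611^1 = 0.032654
  k=6: C(6,6)·0.389^6·0.611^0 = 0.003465
Total = 0.036119

0.0361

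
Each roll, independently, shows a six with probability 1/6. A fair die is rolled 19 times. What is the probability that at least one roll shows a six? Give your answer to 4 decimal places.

P(at least one) = 1 − P(none) = 1 − (1 − 0.166667)^19
= 1 − 0.031301 = 0.968699

0.9687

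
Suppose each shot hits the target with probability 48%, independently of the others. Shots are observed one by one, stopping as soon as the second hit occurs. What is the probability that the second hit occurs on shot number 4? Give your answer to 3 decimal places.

Y = trial on which the second success occurs; negative binomial, r=2, p=0.48.
P(Y=4) = C(3,1) · p^2 · (1−p)^2
= 3 · 0.2304 · 0.2704 = 0.18690

0.187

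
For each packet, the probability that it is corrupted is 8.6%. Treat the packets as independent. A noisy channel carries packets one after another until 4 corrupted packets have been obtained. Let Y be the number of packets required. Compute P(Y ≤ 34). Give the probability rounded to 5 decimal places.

Finishing within 34 packets ⇔ at least 4 successes in the first 34. With X ~ Binomial(34, 0.086), P(Y ≤ 34) = 1 − P(X ≤ 3).
  k=0: C(34,0)·0.086^0·0.914^34 = 0.0470079
  k=1: C(34,1)·0.086^1·0.914^33 = 0.1503841
  k=2: C(34,2)·0.086^2·0.914^32 = 0.2334737
  k=3: C(34,3)·0.086^3·0.914^31 = 0.2343252
1 − 0.6651909 = 0.3348091

0.33481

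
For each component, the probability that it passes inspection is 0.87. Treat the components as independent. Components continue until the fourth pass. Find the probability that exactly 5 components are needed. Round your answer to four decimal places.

0.2979

Y = trial on which the fourth success occurs; negative binomial, r=4, p=0.87.
P(Y=5) = C(4,3) · p^4 · (1−p)^1
= 4 · 0.5729 · 0.13 = 0.297907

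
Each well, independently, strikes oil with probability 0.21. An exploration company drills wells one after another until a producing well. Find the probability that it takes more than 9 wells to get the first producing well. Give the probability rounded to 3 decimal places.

0.120

Y = number of wells to the first success; geometric, p = 0.21.
P(Y > 9) = P(first 9 all fail) = (1−p)^9 = 0.11985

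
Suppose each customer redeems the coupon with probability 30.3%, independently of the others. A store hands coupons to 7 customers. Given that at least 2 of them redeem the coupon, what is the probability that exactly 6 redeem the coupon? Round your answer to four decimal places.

0.0056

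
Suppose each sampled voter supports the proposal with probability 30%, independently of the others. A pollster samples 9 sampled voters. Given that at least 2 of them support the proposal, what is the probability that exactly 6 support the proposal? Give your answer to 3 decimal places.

X ~ Binomial(9, 0.30). Want P(X=6 | X≥2) = P(X=6) / P(X≥2).
P(X=6) = C(9,6)·0.30^6·0.70^3 = 0.02100
P(X≥2) = 1 − 0.04035 − 0.15565 = 0.80400
Ratio = 0.02100 / 0.80400 = 0.02612

0.026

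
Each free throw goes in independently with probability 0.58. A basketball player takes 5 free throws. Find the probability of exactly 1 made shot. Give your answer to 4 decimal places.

0.0902

X ~ Binomial(n=5, p=0.58).
P(X=1) = C(5,1) · p^1 · (1−p)^4
= 5 · 0.58 · 0.031117 = 0.090239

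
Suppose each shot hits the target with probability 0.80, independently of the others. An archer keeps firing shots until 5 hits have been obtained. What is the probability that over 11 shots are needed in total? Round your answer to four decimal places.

Needing more than 11 shots ⇔ fewer than 5 successes in the first 11. With X ~ Binomial(11, 0.80), P(Y > 11) = P(X ≤ 4).
  k=0: C(11,0)·0.80^0·0.20^11 = 0.000000
  k=1: C(11,1)·0.80^1·0.20^10 = 0.000001
  k=2: C(11,2)·0.80^2·0.20^9 = 0.000018
  k=3: C(11,3)·0.80^3·0.20^8 = 0.000216
  k=4: C(11,4)·0.80^4·0.20^7 = 0.001730
P(X ≤ 4) = 0.001965

0.0020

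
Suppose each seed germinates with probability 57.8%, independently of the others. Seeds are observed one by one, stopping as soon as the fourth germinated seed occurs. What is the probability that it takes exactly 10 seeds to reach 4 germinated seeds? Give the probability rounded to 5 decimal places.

0.05295

Y = trial on which the fourth success occurs; negative binomial, r=4, p=0.578.
P(Y=10) = C(9,3) · p^4 · (1−p)^6
= 84 · 0.11161 · 0.0056477 = 0.0529499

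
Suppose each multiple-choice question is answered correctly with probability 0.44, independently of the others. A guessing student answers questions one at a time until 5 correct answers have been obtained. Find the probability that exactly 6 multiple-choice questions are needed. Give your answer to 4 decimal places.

0.0462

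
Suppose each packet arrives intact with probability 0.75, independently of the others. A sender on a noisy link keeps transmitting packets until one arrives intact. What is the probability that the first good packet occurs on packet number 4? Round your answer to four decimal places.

Geometric (trials to first success), p = 0.75.
P(Y = 4) = (1−p)^3 · p = 0.015625 · 0.75 = 0.011719

0.0117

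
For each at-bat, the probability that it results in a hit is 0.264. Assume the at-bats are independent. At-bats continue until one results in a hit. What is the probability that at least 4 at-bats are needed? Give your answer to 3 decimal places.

0.399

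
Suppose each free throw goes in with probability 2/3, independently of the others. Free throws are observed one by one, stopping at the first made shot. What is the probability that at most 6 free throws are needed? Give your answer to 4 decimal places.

Y = number of free throws to the first success; geometric, p = 0.666667.
P(Y ≤ 6) = 1 − (1−p)^6 = 1 − 0.001372 = 0.998628

0.9986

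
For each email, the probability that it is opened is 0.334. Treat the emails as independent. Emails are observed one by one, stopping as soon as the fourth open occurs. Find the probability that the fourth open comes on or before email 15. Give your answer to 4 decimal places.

0.7923

Finishing within 15 emails ⇔ at least 4 successes in the first 15. With X ~ Binomial(15, 0.334), P(Y ≤ 15) = 1 − P(X ≤ 3).
  k=0: C(15,0)·0.334^0·0.666^15 = 0.002250
  k=1: C(15,1)·0.334^1·0.666^14 = 0.016923
  k=2: C(15,2)·0.334^2·0.666^13 = 0.059408
  k=3: C(15,3)·0.334^3·0.666^12 = 0.129105
1 − 0.207685 = 0.792315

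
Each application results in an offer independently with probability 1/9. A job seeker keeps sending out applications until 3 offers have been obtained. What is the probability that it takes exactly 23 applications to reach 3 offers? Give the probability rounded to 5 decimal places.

0.03005

Y = trial on which the third success occurs; negative binomial, r=3, p=0.111111.
P(Y=23) = C(22,2) · p^3 · (1−p)^20
= 231 · 0.0013717 · 0.094831 = 0.0300493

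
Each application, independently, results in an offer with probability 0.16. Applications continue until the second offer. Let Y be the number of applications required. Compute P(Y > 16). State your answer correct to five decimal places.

0.24870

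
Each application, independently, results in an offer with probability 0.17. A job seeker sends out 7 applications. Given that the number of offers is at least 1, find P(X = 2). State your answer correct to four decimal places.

X ~ Binomial(7, 0.17). Want P(X=2 | X≥1) = P(X=2) / P(X≥1).
P(X=2) = C(7,2)·0.17^2·0.83^5 = 0.239060
P(X≥1) = 1 − 0.271361 = 0.728639
Ratio = 0.239060 / 0.728639 = 0.328091

0.3281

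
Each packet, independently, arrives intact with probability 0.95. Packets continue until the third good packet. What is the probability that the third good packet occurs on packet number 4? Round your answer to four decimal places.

0.1286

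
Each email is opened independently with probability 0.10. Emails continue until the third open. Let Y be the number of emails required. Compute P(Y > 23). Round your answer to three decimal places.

0.592

Needing more than 23 emails ⇔ fewer than 3 successes in the first 23. With X ~ Binomial(23, 0.10), P(Y > 23) = P(X ≤ 2).
  k=0: C(23,0)·0.10^0·0.90^23 = 0.08863
  k=1: C(23,1)·0.10^1·0.90^22 = 0.22650
  k=2: C(23,2)·0.10^2·0.90^21 = 0.27683
P(X ≤ 2) = 0.59196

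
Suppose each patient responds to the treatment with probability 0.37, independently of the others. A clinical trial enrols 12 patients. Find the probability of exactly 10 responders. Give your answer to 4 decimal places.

X ~ Binomial(n=12, p=0.37).
P(X=10) = C(12,10) · p^10 · (1−p)^2
= 66 · 4.8086e-05 · 0.3969 = 0.001260

0.0013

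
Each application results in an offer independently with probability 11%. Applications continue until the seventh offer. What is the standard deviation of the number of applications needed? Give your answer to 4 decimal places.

22.6909

Y = total applications until the seventh success; negative binomial with r=7, p=0.11.
SD(Y) = √[r(1−p)/p²] = √(514.876033) = 22.690880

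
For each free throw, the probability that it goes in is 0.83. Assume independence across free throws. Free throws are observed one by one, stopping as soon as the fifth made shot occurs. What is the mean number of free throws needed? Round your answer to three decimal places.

6.024

Y = total free throws until the fifth success; negative binomial with r=5, p=0.83.
E[Y] = r / p = 5 / 0.83 = 6.02410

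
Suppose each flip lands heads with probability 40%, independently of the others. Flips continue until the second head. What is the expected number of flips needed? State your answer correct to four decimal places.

5.0000

Y = total flips until the second success; negative binomial with r=2, p=0.40.
E[Y] = r / p = 2 / 0.40 = 5.000000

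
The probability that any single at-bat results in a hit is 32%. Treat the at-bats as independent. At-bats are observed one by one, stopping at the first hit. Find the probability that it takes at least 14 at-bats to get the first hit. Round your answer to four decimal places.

Y = number of at-bats to the first success; geometric, p = 0.32.
P(Y > 13) = P(first 13 all fail) = (1−p)^13 = 0.006647

0.0066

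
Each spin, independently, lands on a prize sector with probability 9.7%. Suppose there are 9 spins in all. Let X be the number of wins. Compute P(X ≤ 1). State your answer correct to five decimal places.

0.78514

X ~ Binomial(9, 0.097); P(X ≤ 1) = Σ C(9,k) p^k (1−p)^(9−k) over k:
  k=0: C(9,0)·0.097^0·0.903^9 = 0.3991993
  k=1: C(9,1)·0.097^1·0.903^8 = 0.3859368
Total = 0.7851361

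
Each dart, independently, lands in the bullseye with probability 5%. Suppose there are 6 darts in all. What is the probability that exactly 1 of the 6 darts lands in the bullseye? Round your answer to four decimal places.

X ~ Binomial(n=6, p=0.05).
P(X=1) = C(6,1) · p^1 · (1−p)^5
= 6 · 0.05 · 0.77378 = 0.232134

0.2321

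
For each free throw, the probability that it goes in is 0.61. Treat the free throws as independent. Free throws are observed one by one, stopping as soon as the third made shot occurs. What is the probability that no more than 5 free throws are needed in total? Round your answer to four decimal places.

Finishing within 5 free throws ⇔ at least 3 successes in the first 5. With X ~ Binomial(5, 0.61), P(Y ≤ 5) = 1 − P(X ≤ 2).
  k=0: C(5,0)·0.61^0·0.39^5 = 0.009022
  k=1: C(5,1)·0.61^1·0.39^4 = 0.070560
  k=2: C(5,2)·0.61^2·0.39^3 = 0.220726
1 − 0.300308 = 0.699692

0.6997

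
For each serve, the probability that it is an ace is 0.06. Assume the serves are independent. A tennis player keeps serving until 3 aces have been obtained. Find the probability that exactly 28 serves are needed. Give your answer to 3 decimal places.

0.016

Y = trial on which the third success occurs; negative binomial, r=3, p=0.06.
P(Y=28) = C(27,2) · p^3 · (1−p)^25
= 351 · 0.000216 · 0.21291 = 0.01614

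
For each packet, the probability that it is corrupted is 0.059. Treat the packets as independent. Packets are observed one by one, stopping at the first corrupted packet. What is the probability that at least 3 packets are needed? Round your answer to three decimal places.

Y = number of packets to the first success; geometric, p = 0.059.
P(Y > 2) = P(first 2 all fail) = (1−p)^2 = 0.88548

0.885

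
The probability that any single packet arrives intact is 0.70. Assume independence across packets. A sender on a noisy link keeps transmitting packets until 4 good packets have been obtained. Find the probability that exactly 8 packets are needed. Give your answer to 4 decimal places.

0.0681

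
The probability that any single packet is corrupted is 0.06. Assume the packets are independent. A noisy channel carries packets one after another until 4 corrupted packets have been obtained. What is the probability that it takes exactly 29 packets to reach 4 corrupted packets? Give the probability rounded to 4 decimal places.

Y = trial on which the fourth success occurs; negative binomial, r=4, p=0.06.
P(Y=29) = C(28,3) · p^4 · (1−p)^25
= 3276 · 1.296e-05 · 0.21291 = 0.009040

0.0090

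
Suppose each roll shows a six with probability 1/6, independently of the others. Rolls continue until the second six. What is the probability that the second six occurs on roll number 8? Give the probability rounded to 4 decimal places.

Y = trial on which the second success occurs; negative binomial, r=2, p=0.166667.
P(Y=8) = C(7,1) · p^2 · (1−p)^6
= 7 · 0.027778 · 0.3349 = 0.065119

0.0651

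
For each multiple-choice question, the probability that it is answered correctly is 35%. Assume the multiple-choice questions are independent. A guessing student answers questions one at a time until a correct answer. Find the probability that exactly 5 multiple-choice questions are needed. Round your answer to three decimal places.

0.062

Geometric (trials to first success), p = 0.35.
P(Y = 5) = (1−p)^4 · p = 0.17851 · 0.35 = 0.06248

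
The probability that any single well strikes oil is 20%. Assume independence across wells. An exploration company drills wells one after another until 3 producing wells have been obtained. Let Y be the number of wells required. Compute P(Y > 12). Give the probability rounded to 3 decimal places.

0.558

Needing more than 12 wells ⇔ fewer than 3 successes in the first 12. With X ~ Binomial(12, 0.20), P(Y > 12) = P(X ≤ 2).
  k=0: C(12,0)·0.20^0·0.80^12 = 0.06872
  k=1: C(12,1)·0.20^1·0.80^11 = 0.20616
  k=2: C(12,2)·0.20^2·0.80^10 = 0.28347
P(X ≤ 2) = 0.55835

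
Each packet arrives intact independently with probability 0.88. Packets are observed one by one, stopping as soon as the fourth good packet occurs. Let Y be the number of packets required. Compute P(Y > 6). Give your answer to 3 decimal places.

0.026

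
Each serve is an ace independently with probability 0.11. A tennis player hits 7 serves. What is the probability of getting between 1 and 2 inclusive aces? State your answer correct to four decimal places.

X ~ Binomial(7, 0.11); P(1 ≤ X ≤ 2) = Σ C(7,k) p^k (1−p)^(7−k) over k:
  k=1: C(7,1)·0.11^1·0.89^6 = 0.382676
  k=2: C(7,2)·0.11^2·0.89^5 = 0.141891
Total = 0.524567

0.5246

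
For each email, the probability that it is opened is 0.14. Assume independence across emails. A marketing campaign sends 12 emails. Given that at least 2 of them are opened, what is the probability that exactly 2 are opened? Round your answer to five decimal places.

X ~ Binomial(12, 0.14). Want P(X=2 | X≥2) = P(X=2) / P(X≥2).
P(X=2) = C(12,2)·0.14^2·0.86^10 = 0.2862757
P(X≥2) = 1 − 0.1636746 − 0.3197365 = 0.5165888
Ratio = 0.2862757 / 0.5165888 = 0.5541655

0.55417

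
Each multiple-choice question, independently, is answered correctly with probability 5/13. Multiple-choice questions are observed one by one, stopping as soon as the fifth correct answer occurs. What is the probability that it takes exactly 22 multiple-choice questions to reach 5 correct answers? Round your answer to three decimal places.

0.013

Y = trial on which the fifth success occurs; negative binomial, r=5, p=0.384615.
P(Y=22) = C(21,4) · p^5 · (1−p)^17
= 5985 · 0.0084165 · 0.00026031 = 0.01311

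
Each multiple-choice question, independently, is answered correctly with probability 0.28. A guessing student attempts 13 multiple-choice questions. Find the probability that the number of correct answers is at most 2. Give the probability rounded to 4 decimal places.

X ~ Binomial(13, 0.28); P(X ≤ 2) = Σ C(13,k) p^k (1−p)^(13−k) over k:
  k=0: C(13,0)·0.28^0·0.72^13 = 0.013974
  k=1: C(13,1)·0.28^1·0.72^12 = 0.070647
  k=2: C(13,2)·0.28^2·0.72^11 = 0.164842
Total = 0.249463

0.2495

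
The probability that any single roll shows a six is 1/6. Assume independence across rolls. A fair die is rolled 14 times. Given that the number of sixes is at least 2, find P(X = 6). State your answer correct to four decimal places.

0.0213

X ~ Binomial(14, 0.166667). Want P(X=6 | X≥2) = P(X=6) / P(X≥2).
P(X=6) = C(14,6)·0.166667^6·0.833333^8 = 0.014969
P(X≥2) = 1 − 0.077887 − 0.218082 = 0.704031
Ratio = 0.014969 / 0.704031 = 0.021262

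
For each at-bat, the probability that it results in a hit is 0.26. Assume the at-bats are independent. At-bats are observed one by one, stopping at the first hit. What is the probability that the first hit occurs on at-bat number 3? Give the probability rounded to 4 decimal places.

0.1424

Geometric (trials to first success), p = 0.26.
P(Y = 3) = (1−p)^2 · p = 0.5476 · 0.26 = 0.142376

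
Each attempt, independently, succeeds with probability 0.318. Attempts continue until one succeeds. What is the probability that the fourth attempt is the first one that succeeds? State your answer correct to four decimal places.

0.1009

Geometric (trials to first success), p = 0.318.
P(Y = 4) = (1−p)^3 · p = 0.31721 · 0.318 = 0.100874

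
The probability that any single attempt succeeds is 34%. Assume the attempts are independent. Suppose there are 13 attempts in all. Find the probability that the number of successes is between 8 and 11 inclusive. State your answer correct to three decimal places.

0.039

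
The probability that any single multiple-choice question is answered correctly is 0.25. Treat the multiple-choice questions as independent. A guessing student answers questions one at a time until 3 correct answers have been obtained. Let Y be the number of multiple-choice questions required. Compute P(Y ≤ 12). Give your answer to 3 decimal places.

0.609

Finishing within 12 multiple-choice questions ⇔ at least 3 successes in the first 12. With X ~ Binomial(12, 0.25), P(Y ≤ 12) = 1 − P(X ≤ 2).
  k=0: C(12,0)·0.25^0·0.75^12 = 0.03168
  k=1: C(12,1)·0.25^1·0.75^11 = 0.12671
  k=2: C(12,2)·0.25^2·0.75^10 = 0.23229
1 − 0.39068 = 0.60932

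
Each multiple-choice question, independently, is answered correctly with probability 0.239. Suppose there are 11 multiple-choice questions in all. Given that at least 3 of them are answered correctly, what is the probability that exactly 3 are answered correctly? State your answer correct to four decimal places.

X ~ Binomial(11, 0.239). Want P(X=3 | X≥3) = P(X=3) / P(X≥3).
P(X=3) = C(11,3)·0.239^3·0.761^8 = 0.253370
P(X≥3) = 1 − 0.049571 − 0.171253 − 0.268918 = 0.510258
Ratio = 0.253370 / 0.510258 = 0.496553

0.4966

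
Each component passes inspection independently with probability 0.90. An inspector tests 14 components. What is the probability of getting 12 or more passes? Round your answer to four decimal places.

0.8416

X ~ Binomial(14, 0.90); P(X ≥ 12) = Σ C(14,k) p^k (1−p)^(14−k) over k:
  k=12: C(14,12)·0.90^12·0.10^2 = 0.257011
  k=13: C(14,13)·0.90^13·0.10^1 = 0.355861
  k=14: C(14,14)·0.90^14·0.10^0 = 0.228768
Total = 0.841640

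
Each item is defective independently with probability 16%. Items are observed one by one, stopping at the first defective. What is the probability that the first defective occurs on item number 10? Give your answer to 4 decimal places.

0.0333

Geometric (trials to first success), p = 0.16.
P(Y = 10) = (1−p)^9 · p = 0.20822 · 0.16 = 0.033315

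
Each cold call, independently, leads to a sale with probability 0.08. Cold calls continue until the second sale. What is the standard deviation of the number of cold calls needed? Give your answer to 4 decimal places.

Y = total cold calls until the second success; negative binomial with r=2, p=0.08.
SD(Y) = √[r(1−p)/p²] = √(287.500000) = 16.955825

16.9558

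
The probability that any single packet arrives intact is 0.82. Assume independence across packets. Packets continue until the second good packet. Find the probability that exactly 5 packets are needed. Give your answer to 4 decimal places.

0.0157

Y = trial on which the second success occurs; negative binomial, r=2, p=0.82.
P(Y=5) = C(4,1) · p^2 · (1−p)^3
= 4 · 0.6724 · 0.005832 = 0.015686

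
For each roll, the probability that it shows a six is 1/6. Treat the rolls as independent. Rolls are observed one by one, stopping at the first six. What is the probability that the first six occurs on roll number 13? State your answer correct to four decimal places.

0.0187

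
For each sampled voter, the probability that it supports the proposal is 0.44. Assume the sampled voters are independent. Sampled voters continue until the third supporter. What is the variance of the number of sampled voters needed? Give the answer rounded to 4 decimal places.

8.6777

Y = total sampled voters until the third success; negative binomial with r=3, p=0.44.
Var(Y) = r(1−p)/p² = 3·0.56 / 0.44² = 8.677686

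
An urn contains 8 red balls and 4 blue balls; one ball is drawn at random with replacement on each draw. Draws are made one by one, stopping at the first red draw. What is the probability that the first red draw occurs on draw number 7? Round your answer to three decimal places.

0.001

Geometric (trials to first success), p = 0.666667.
P(Y = 7) = (1−p)^6 · p = 0.0013717 · 0.666667 = 0.00091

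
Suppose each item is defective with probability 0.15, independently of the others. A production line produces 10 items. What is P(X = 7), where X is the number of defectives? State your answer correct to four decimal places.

0.0001

X ~ Binomial(n=10, p=0.15).
P(X=7) = C(10,7) · p^7 · (1−p)^3
= 120 · 1.7086e-06 · 0.61413 = 0.000126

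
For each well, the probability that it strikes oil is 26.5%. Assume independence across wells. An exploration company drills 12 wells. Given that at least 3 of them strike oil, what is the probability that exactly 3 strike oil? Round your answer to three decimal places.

X ~ Binomial(12, 0.265). Want P(X=3 | X≥3) = P(X=3) / P(X≥3).
P(X=3) = C(12,3)·0.265^3·0.735^9 = 0.25630
P(X≥3) = 1 − 0.02486 − 0.10754 − 0.21326 = 0.65434
Ratio = 0.25630 / 0.65434 = 0.39169

0.392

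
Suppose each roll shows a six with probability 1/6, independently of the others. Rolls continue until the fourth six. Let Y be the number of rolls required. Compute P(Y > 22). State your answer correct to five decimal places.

Needing more than 22 rolls ⇔ fewer than 4 successes in the first 22. With X ~ Binomial(22, 0.166667), P(Y > 22) = P(X ≤ 3).
  k=0: C(22,0)·0.166667^0·0.833333^22 = 0.0181139
  k=1: C(22,1)·0.166667^1·0.833333^21 = 0.0797013
  k=2: C(22,2)·0.166667^2·0.833333^20 = 0.1673727
  k=3: C(22,3)·0.166667^3·0.833333^19 = 0.2231636
P(X ≤ 3) = 0.4883514

0.48835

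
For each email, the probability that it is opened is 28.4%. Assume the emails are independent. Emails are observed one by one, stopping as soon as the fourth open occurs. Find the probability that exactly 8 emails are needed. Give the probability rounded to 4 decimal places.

0.0598

Y = trial on which the fourth success occurs; negative binomial, r=4, p=0.284.
P(Y=8) = C(7,3) · p^4 · (1−p)^4
= 35 · 0.0065054 · 0.26282 = 0.059840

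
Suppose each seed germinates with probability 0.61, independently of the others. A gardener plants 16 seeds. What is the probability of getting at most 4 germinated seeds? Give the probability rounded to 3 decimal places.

0.004

X ~ Binomial(16, 0.61); P(X ≤ 4) = Σ C(16,k) p^k (1−p)^(16−k) over k:
  k=0: C(16,0)·0.61^0·0.39^16 = 0.00000
  k=1: C(16,1)·0.61^1·0.39^15 = 0.00001
  k=2: C(16,2)·0.61^2·0.39^14 = 0.00008
  k=3: C(16,3)·0.61^3·0.39^13 = 0.00061
  k=4: C(16,4)·0.61^4·0.39^12 = 0.00312
Total = 0.00383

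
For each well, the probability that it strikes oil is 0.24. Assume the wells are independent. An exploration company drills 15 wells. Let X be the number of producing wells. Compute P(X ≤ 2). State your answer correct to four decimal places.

0.2642

X ~ Binomial(15, 0.24); P(X ≤ 2) = Σ C(15,k) p^k (1−p)^(15−k) over k:
  k=0: C(15,0)·0.24^0·0.76^15 = 0.016301
  k=1: C(15,1)·0.24^1·0.76^14 = 0.077213
  k=2: C(15,2)·0.24^2·0.76^13 = 0.170682
Total = 0.264196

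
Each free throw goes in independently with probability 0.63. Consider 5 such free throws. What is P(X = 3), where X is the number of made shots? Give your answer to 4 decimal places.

0.3423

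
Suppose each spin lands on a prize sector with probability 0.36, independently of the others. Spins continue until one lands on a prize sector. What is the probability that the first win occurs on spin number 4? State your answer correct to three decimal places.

Geometric (trials to first success), p = 0.36.
P(Y = 4) = (1−p)^3 · p = 0.26214 · 0.36 = 0.09437

0.094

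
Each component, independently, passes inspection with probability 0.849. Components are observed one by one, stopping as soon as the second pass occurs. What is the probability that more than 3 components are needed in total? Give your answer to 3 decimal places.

Needing more than 3 components ⇔ fewer than 2 successes in the first 3. With X ~ Binomial(3, 0.849), P(Y > 3) = P(X ≤ 1).
  k=0: C(3,0)·0.849^0·0.151^3 = 0.00344
  k=1: C(3,1)·0.849^1·0.151^2 = 0.05807
P(X ≤ 1) = 0.06152

0.062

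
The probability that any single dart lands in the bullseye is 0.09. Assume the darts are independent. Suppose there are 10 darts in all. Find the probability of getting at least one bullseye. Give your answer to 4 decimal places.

P(at least one) = 1 − P(none) = 1 − (1 − 0.09)^10
= 1 − 0.389416 = 0.610584

0.6106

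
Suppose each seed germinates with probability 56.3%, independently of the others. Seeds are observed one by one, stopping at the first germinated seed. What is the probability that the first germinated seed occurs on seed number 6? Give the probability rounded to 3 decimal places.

0.009

Geometric (trials to first success), p = 0.563.
P(Y = 6) = (1−p)^5 · p = 0.015937 · 0.563 = 0.00897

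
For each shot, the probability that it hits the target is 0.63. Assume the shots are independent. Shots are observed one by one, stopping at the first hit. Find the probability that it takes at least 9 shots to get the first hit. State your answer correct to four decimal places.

0.0004

Y = number of shots to the first success; geometric, p = 0.63.
P(Y > 8) = P(first 8 all fail) = (1−p)^8 = 0.000351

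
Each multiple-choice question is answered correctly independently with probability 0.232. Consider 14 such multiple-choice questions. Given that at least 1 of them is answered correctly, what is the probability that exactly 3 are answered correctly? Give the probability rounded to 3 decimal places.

X ~ Binomial(14, 0.232). Want P(X=3 | X≥1) = P(X=3) / P(X≥1).
P(X=3) = C(14,3)·0.232^3·0.768^11 = 0.24919
P(X≥1) = 1 − 0.02483 = 0.97517
Ratio = 0.24919 / 0.97517 = 0.25554

0.256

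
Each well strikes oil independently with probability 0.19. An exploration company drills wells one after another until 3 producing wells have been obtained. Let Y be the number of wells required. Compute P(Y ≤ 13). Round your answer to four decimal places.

0.4611

Finishing within 13 wells ⇔ at least 3 successes in the first 13. With X ~ Binomial(13, 0.19), P(Y ≤ 13) = 1 − P(X ≤ 2).
  k=0: C(13,0)·0.19^0·0.81^13 = 0.064611
  k=1: C(13,1)·0.19^1·0.81^12 = 0.197023
  k=2: C(13,2)·0.19^2·0.81^11 = 0.277292
1 − 0.538926 = 0.461074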